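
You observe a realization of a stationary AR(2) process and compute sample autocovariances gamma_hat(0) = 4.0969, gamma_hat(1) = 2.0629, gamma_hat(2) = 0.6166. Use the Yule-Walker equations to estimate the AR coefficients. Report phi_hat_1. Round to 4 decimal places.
\hat\phi_{1} = 0.5730

The Yule-Walker equations for an AR(p) process read, in matrix form,
  Gamma_p phi = r_p,   with   (Gamma_p)_{ij} = gamma(|i - j|),
                       (r_p)_i = gamma(i),   i,j = 1..p.
Substitute the sample gammas (Toeplitz matrix and right-hand side of size 2):
  Gamma_p = [[4.0969, 2.0629], [2.0629, 4.0969]]
  r_p     = [2.0629, 0.6166]
Written out:
  4.0969 phi_1 + 2.0629 phi_2 = 2.0629
  2.0629 phi_1 + 4.0969 phi_2 = 0.6166
Solve by Cramer's rule:
  det = gamma(0)^2 - gamma(1)^2 = (4.0969)^2 - (2.0629)^2 = 16.78458961 - 4.25555641 = 12.5290332
  phi_hat_1 = [gamma(1) gamma(0) - gamma(1) gamma(2)] / det = [(2.0629)(4.0969) - (2.0629)(0.6166)] / 12.5290332 = 7.17951087 / 12.5290332 = 0.573
  phi_hat_2 = [gamma(0) gamma(2) - gamma(1)^2] / det = [(4.0969)(0.6166) - (2.0629)^2] / 12.5290332 = -1.72940787 / 12.5290332 = -0.138
So phi_hat = [0.5730, -0.1380].
Therefore phi_hat_1 = 0.5730.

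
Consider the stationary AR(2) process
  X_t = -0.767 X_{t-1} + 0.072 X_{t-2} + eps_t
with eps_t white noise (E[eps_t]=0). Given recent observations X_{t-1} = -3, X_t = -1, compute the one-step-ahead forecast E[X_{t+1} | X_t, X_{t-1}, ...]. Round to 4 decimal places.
E[X_{t+1} \mid \mathcal F_t] = 0.5510

For an AR(p) model X_t = c + sum_i phi_i X_{t-i} + eps_t, the
one-step-ahead conditional mean is
  E[X_{t+1} | X_t, ...] = c + sum_i phi_i X_{t+1-i}.
Substitute known values:
  E[X_{t+1} | ...] = (-0.767) * (-1) + (0.072) * (-3)
                   = 0.5510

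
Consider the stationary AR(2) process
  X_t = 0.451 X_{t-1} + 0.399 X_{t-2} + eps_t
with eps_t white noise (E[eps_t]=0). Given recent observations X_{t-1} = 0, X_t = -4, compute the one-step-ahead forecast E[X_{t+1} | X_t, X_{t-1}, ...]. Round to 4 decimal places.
E[X_{t+1} \mid \mathcal F_t] = -1.8040

For an AR(p) model X_t = c + sum_i phi_i X_{t-i} + eps_t, the
one-step-ahead conditional mean is
  E[X_{t+1} | X_t, ...] = c + sum_i phi_i X_{t+1-i}.
Substitute known values:
  E[X_{t+1} | ...] = (0.451) * (-4) + (0.399) * (0)
                   = -1.8040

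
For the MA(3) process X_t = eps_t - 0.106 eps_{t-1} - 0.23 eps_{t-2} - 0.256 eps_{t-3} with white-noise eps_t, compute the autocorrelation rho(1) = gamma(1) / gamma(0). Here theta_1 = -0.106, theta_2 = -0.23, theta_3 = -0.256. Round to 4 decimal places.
\rho(1) = -0.0201

For an MA(q) process with theta_0 = 1, the autocovariance is
  gamma(k) = sigma^2 * sum_{i=0..q-k} theta_i * theta_{i+k},
and rho(k) = gamma(k) / gamma(0). Sigma^2 cancels.
  numerator   = (1)*(-0.106) + (-0.106)*(-0.23) + (-0.23)*(-0.256) = -0.02274.
  denominator = (1)^2 + (-0.106)^2 + (-0.23)^2 + (-0.256)^2 = 1.129672.
  rho(1) = -0.02274 / 1.129672 = -0.0201.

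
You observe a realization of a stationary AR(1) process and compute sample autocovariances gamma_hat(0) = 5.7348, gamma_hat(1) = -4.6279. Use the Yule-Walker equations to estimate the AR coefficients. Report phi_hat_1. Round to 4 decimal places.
\hat\phi_{1} = -0.8070

The Yule-Walker equations for an AR(p) process read, in matrix form,
  Gamma_p phi = r_p,   with   (Gamma_p)_{ij} = gamma(|i - j|),
                       (r_p)_i = gamma(i),   i,j = 1..p.
Substitute the sample gammas (Toeplitz matrix and right-hand side of size 1):
  Gamma_p = [[5.7348]]
  r_p     = [-4.6279]
With p = 1 this is the single equation gamma(0) phi_1 = gamma(1):
  phi_hat_1 = gamma(1) / gamma(0) = -4.6279 / 5.7348 = -0.8070.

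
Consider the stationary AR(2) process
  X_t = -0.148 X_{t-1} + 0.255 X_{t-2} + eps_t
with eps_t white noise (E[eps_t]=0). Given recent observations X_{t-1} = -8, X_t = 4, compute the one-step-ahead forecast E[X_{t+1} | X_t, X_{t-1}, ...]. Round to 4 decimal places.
E[X_{t+1} \mid \mathcal F_t] = -2.6320

For an AR(p) model X_t = c + sum_i phi_i X_{t-i} + eps_t, the
one-step-ahead conditional mean is
  E[X_{t+1} | X_t, ...] = c + sum_i phi_i X_{t+1-i}.
Substitute known values:
  E[X_{t+1} | ...] = (-0.148) * (4) + (0.255) * (-8)
                   = -2.6320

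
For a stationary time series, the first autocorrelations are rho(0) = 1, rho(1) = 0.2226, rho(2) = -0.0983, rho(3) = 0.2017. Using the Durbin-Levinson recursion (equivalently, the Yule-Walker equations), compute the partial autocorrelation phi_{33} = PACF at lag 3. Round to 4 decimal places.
\phi_{33} = 0.2821

The PACF at lag k is phi_{kk}, the last component of the solution
to the Yule-Walker system G_k phi = r_k where
  (G_k)_{ij} = rho(|i - j|), (r_k)_i = rho(i), i,j = 1..k.
Equivalently, Durbin-Levinson gives phi_{kk} iteratively:
  phi_{11} = rho(1)
  phi_{kk} = [rho(k) - sum_{j=1..k-1} phi_{k-1,j} rho(k-j)]
            / [1 - sum_{j=1..k-1} phi_{k-1,j} rho(j)],
  phi_{k,j} = phi_{k-1,j} - phi_{kk} phi_{k-1,k-j},  j = 1..k-1.
Step k = 1:
  phi_11 = rho(1) = 0.2226.
Step k = 2:
  phi_22 = [rho(2) - phi_11 rho(1)] / [1 - phi_11 rho(1)] = [-0.0983 - (0.2226)(0.2226)] / [1 - (0.2226)(0.2226)]
         = -0.14785076 / 0.95044924 = -0.155559.
  Update: phi_21 = phi_11 - phi_22 phi_11 = 0.2226 - (-0.155559)(0.2226) = 0.257227.
Step k = 3:
  phi_33 = [rho(3) - phi_21 rho(2) - phi_22 rho(1)] / [1 - phi_21 rho(1) - phi_22 rho(2)]
    numerator   = 0.2017 - (0.257227)(-0.0983) - (-0.155559)(0.2226) = 0.26161285
    denominator = 1 - (0.257227)(0.2226) - (-0.155559)(-0.0983) = 0.92744975
  phi_33 = 0.26161285 / 0.92744975 = 0.2821.
Therefore phi_{33} = 0.2821.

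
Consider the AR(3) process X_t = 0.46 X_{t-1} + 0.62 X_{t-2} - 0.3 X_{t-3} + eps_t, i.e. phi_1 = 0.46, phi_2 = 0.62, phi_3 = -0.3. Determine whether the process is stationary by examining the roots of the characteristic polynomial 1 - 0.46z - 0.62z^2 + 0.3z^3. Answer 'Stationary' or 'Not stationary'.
\text{Stationary}

The AR(p) characteristic polynomial is P(z) = 1 - 0.46z - 0.62z^2 + 0.3z^3.
Stationarity requires all roots to lie outside the unit circle, i.e. |z| > 1 for every root.
Degree 3: look for a simple real root z0 first, then factor out (1 - z/z0) and solve the remaining quadratic.
Testing z0 = 2: P(2) = 1 + (-0.46)(2) + (-0.62)(2)^2 + (0.3)(2)^3
  = 1 + (-0.92) + (-2.48) + (2.4) = 0.  So z_0 = 2 is a root, |z_0| = 2.
Divide out the factor (1 - 0.5 z) = (1 - z/z0) (since 1/z0 = 0.5):
  P(z) = (1 - 0.5 z)(1 + (0.04) z + (-0.6) z^2)
  [check: z-coef 0.04 - (0.5) = -0.46; z^2-coef -0.6 - (0.5)(0.04) = -0.62; z^3-coef -(0.5)(-0.6) = 0.3.]
Remaining roots from the quadratic factor 1 + (0.04) z + (-0.6) z^2:
  Set 1 + (0.04) z + (-0.6) z^2 = 0, i.e. a z^2 + b z + c = 0 with a = -0.6, b = 0.04, c = 1.
  Discriminant D = b^2 - 4ac = (0.04)^2 - 4*(-0.6)*1 = 0.0016 - (-2.4) = 2.4016.
  D >= 0, so the roots are real: z = (-b +/- sqrt(D)) / (2a) = (-0.04 +/- 1.54971) / (-1.2).
    z_1 = (-0.04 + 1.54971) / (-1.2) = -1.2581,   |z_1| = 1.2581.
    z_2 = (-0.04 - 1.54971) / (-1.2) = 1.3248,   |z_2| = 1.3248.
Moduli of all roots: 2.0000, 1.2581, 1.3248.
All moduli strictly greater than 1? Yes.
Verdict: Stationary.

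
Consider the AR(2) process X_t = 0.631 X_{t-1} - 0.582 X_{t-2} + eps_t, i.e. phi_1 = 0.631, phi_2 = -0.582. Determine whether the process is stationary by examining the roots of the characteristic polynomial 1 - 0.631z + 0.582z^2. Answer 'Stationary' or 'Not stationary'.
\text{Stationary}

The AR(p) characteristic polynomial is P(z) = 1 - 0.631z + 0.582z^2.
Stationarity requires all roots to lie outside the unit circle, i.e. |z| > 1 for every root.
Set 1 + (-0.631) z + (0.582) z^2 = 0, i.e. a z^2 + b z + c = 0 with a = 0.582, b = -0.631, c = 1.
Discriminant D = b^2 - 4ac = (-0.631)^2 - 4*(0.582)*1 = 0.398161 - (2.328) = -1.929839.
D < 0, so the roots are the complex-conjugate pair z = (-b +/- i sqrt(-D)) / (2a) = 0.5421 +/- 1.1935i.
For a conjugate pair |z|^2 = z * conj(z) = (product of roots) = c/a = 1/(0.582) = 1.718213, so |z| = sqrt(1.718213) = 1.3108 for both roots.
Moduli of all roots: 1.3108, 1.3108.
All moduli strictly greater than 1? Yes.
Verdict: Stationary.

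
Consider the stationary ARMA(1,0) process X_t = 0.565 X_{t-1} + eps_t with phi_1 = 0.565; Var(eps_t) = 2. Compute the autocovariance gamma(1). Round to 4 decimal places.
\gamma(1) = 1.6599

Multiply the model equation by X_{t-k} and take expectations. With theta_0 = psi_0 = 1 and psi_j the MA(infinity) weights, this gives
  gamma(k) - sum_i phi_i gamma(k-i) = c_k,
  c_k = sigma^2 * sum_{j=k..q} theta_j psi_{j-k}   (c_k = 0 for k > q),
using gamma(-m) = gamma(m).
Pure AR (q = 0): c_0 = sigma^2 = 2, c_k = 0 for k >= 1.
Equations for k = 0 and k = 1 (AR order 1):
  gamma(0) = phi_1 gamma(1) + c_0
  gamma(1) = phi_1 gamma(0) + c_1
Substituting the second into the first: gamma(0) (1 - phi_1^2) = c_0 + phi_1 c_1, so
  gamma(0) = c_0 / (1 - phi_1^2) = 2 / (1 - (0.565)^2) = 2 / 0.680775 = 2.937828.
  gamma(1) = phi_1 gamma(0) = (0.565)(2.937828) = 1.659873.
Therefore gamma(1) = 1.6599 (to 4 decimal places).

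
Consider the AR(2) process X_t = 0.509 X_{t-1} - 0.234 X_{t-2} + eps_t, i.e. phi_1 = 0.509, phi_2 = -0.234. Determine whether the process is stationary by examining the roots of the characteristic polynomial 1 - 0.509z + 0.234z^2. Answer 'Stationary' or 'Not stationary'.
\text{Stationary}

The AR(p) characteristic polynomial is P(z) = 1 - 0.509z + 0.234z^2.
Stationarity requires all roots to lie outside the unit circle, i.e. |z| > 1 for every root.
Set 1 + (-0.509) z + (0.234) z^2 = 0, i.e. a z^2 + b z + c = 0 with a = 0.234, b = -0.509, c = 1.
Discriminant D = b^2 - 4ac = (-0.509)^2 - 4*(0.234)*1 = 0.259081 - (0.936) = -0.676919.
D < 0, so the roots are the complex-conjugate pair z = (-b +/- i sqrt(-D)) / (2a) = 1.0876 +/- 1.758i.
For a conjugate pair |z|^2 = z * conj(z) = (product of roots) = c/a = 1/(0.234) = 4.273504, so |z| = sqrt(4.273504) = 2.0672 for both roots.
Moduli of all roots: 2.0672, 2.0672.
All moduli strictly greater than 1? Yes.
Verdict: Stationary.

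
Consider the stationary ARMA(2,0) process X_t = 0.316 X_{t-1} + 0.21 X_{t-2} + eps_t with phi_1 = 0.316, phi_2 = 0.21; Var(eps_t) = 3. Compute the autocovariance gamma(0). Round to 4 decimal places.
\gamma(0) = 3.7362

Multiply the model equation by X_{t-k} and take expectations. With theta_0 = psi_0 = 1 and psi_j the MA(infinity) weights, this gives
  gamma(k) - sum_i phi_i gamma(k-i) = c_k,
  c_k = sigma^2 * sum_{j=k..q} theta_j psi_{j-k}   (c_k = 0 for k > q),
using gamma(-m) = gamma(m).
Pure AR (q = 0): c_0 = sigma^2 = 3, c_k = 0 for k >= 1.
Equations for k = 0, 1, 2 (AR order 2, c_2 = 0):
  (E0) gamma(0) = phi_1 gamma(1) + phi_2 gamma(2) + c_0
  (E1) gamma(1) = phi_1 gamma(0) + phi_2 gamma(1) + c_1
  (E2) gamma(2) = phi_1 gamma(1) + phi_2 gamma(0)
From (E1): gamma(1) = A gamma(0) + B with
  A = phi_1 / (1 - phi_2) = 0.316 / 0.79 = 0.4,   B = c_1 / (1 - phi_2) = 0 / 0.79 = 0.
Insert (E2) into (E0): gamma(0) (1 - phi_2^2) = phi_1 (1 + phi_2) gamma(1) + c_0.
  phi_1 (1 + phi_2) = (0.316)(1.21) = 0.38236,   1 - phi_2^2 = 0.9559.
Replace gamma(1) by A gamma(0) + B and collect gamma(0):
  gamma(0) [0.9559 - (0.38236)(0.4)] = c_0 = 3
  gamma(0) * 0.802956 = 3
  gamma(0) = 3 / 0.802956 = 3.736195.
Therefore gamma(0) = 3.7362 (to 4 decimal places).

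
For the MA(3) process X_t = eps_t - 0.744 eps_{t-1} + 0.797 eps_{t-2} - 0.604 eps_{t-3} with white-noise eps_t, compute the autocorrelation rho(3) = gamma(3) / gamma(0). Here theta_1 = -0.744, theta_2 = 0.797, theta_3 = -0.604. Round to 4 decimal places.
\rho(3) = -0.2365

For an MA(q) process with theta_0 = 1, the autocovariance is
  gamma(k) = sigma^2 * sum_{i=0..q-k} theta_i * theta_{i+k},
and rho(k) = gamma(k) / gamma(0). Sigma^2 cancels.
  numerator   = (1)*(-0.604) = -0.604.
  denominator = (1)^2 + (-0.744)^2 + (0.797)^2 + (-0.604)^2 = 2.553561.
  rho(3) = -0.604 / 2.553561 = -0.2365.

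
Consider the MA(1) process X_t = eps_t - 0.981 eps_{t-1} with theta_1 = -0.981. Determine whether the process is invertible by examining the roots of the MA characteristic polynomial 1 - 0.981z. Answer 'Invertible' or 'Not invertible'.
\text{Invertible}

The MA(q) characteristic polynomial is P(z) = 1 - 0.981z.
Invertibility requires all roots to lie outside the unit circle, i.e. |z| > 1 for every root.
This is linear in z: 1 + (-0.981) z = 0  =>  z = -1/(-0.981) = 1.019368,  |z| = 1.019368.
Moduli of all roots: 1.0194.
All moduli strictly greater than 1? Yes.
Verdict: Invertible.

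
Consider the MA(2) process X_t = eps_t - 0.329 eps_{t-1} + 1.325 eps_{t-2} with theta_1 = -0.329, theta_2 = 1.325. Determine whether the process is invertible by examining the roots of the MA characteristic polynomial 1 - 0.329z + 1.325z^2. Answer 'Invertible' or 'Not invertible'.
\text{Not invertible}

The MA(q) characteristic polynomial is P(z) = 1 - 0.329z + 1.325z^2.
Invertibility requires all roots to lie outside the unit circle, i.e. |z| > 1 for every root.
Set 1 + (-0.329) z + (1.325) z^2 = 0, i.e. a z^2 + b z + c = 0 with a = 1.325, b = -0.329, c = 1.
Discriminant D = b^2 - 4ac = (-0.329)^2 - 4*(1.325)*1 = 0.108241 - (5.3) = -5.191759.
D < 0, so the roots are the complex-conjugate pair z = (-b +/- i sqrt(-D)) / (2a) = 0.1242 +/- 0.8598i.
For a conjugate pair |z|^2 = z * conj(z) = (product of roots) = c/a = 1/(1.325) = 0.754717, so |z| = sqrt(0.754717) = 0.8687 for both roots.
Moduli of all roots: 0.8687, 0.8687.
All moduli strictly greater than 1? No.
Verdict: Not invertible.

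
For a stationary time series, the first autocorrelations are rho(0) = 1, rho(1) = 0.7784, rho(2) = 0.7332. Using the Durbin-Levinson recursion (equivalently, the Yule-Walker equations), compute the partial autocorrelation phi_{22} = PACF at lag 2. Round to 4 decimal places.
\phi_{22} = 0.3230

The PACF at lag k is phi_{kk}, the last component of the solution
to the Yule-Walker system G_k phi = r_k where
  (G_k)_{ij} = rho(|i - j|), (r_k)_i = rho(i), i,j = 1..k.
Equivalently, Durbin-Levinson gives phi_{kk} iteratively:
  phi_{11} = rho(1)
  phi_{kk} = [rho(k) - sum_{j=1..k-1} phi_{k-1,j} rho(k-j)]
            / [1 - sum_{j=1..k-1} phi_{k-1,j} rho(j)],
  phi_{k,j} = phi_{k-1,j} - phi_{kk} phi_{k-1,k-j},  j = 1..k-1.
Step k = 1:
  phi_11 = rho(1) = 0.7784.
Step k = 2:
  phi_22 = [rho(2) - phi_11 rho(1)] / [1 - phi_11 rho(1)] = [0.7332 - (0.7784)(0.7784)] / [1 - (0.7784)(0.7784)]
         = 0.12729344 / 0.39409344 = 0.323.
Therefore phi_{22} = 0.3230.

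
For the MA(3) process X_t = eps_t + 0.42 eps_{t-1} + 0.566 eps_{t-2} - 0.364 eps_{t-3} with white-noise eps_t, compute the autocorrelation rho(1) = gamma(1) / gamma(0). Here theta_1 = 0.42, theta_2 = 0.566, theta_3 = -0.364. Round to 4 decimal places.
\rho(1) = 0.2772

For an MA(q) process with theta_0 = 1, the autocovariance is
  gamma(k) = sigma^2 * sum_{i=0..q-k} theta_i * theta_{i+k},
and rho(k) = gamma(k) / gamma(0). Sigma^2 cancels.
  numerator   = (1)*(0.42) + (0.42)*(0.566) + (0.566)*(-0.364) = 0.451696.
  denominator = (1)^2 + (0.42)^2 + (0.566)^2 + (-0.364)^2 = 1.629252.
  rho(1) = 0.451696 / 1.629252 = 0.2772.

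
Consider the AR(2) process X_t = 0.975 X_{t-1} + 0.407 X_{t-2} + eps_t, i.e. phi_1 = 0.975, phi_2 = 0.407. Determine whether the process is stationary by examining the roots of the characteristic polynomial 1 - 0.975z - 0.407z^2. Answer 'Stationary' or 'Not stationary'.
\text{Not stationary}

The AR(p) characteristic polynomial is P(z) = 1 - 0.975z - 0.407z^2.
Stationarity requires all roots to lie outside the unit circle, i.e. |z| > 1 for every root.
Set 1 + (-0.975) z + (-0.407) z^2 = 0, i.e. a z^2 + b z + c = 0 with a = -0.407, b = -0.975, c = 1.
Discriminant D = b^2 - 4ac = (-0.975)^2 - 4*(-0.407)*1 = 0.950625 - (-1.628) = 2.578625.
D >= 0, so the roots are real: z = (-b +/- sqrt(D)) / (2a) = (0.975 +/- 1.60581) / (-0.814).
  z_1 = (0.975 + 1.60581) / (-0.814) = -3.1705,   |z_1| = 3.1705.
  z_2 = (0.975 - 1.60581) / (-0.814) = 0.775,   |z_2| = 0.775.
Moduli of all roots: 3.1705, 0.7750.
All moduli strictly greater than 1? No.
Verdict: Not stationary.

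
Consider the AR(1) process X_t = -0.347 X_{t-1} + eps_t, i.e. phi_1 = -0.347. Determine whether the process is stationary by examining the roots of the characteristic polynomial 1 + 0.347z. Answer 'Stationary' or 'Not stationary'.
\text{Stationary}

The AR(p) characteristic polynomial is P(z) = 1 + 0.347z.
Stationarity requires all roots to lie outside the unit circle, i.e. |z| > 1 for every root.
This is linear in z: 1 + (0.347) z = 0  =>  z = -1/(0.347) = -2.881844,  |z| = 2.881844.
Moduli of all roots: 2.8818.
All moduli strictly greater than 1? Yes.
Verdict: Stationary.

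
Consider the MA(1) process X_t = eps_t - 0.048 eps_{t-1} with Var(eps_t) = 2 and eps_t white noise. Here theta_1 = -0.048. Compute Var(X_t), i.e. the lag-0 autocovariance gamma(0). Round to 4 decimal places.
\gamma(0) = 2.0046

For an MA(q) process X_t = eps_t + sum_i theta_i eps_{t-i} with
Var(eps_t) = sigma^2, the variance is
  gamma(0) = sigma^2 * (1 + sum_i theta_i^2).
  sum_i theta_i^2 = (-0.048)^2 = 0.002304.
  gamma(0) = 2 * (1 + 0.002304) = 2 * 1.002304 = 2.004608, which rounds to 2.0046.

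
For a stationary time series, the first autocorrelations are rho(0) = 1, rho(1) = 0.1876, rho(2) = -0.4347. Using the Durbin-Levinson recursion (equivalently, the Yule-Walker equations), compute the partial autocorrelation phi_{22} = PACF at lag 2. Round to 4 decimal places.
\phi_{22} = -0.4870

The PACF at lag k is phi_{kk}, the last component of the solution
to the Yule-Walker system G_k phi = r_k where
  (G_k)_{ij} = rho(|i - j|), (r_k)_i = rho(i), i,j = 1..k.
Equivalently, Durbin-Levinson gives phi_{kk} iteratively:
  phi_{11} = rho(1)
  phi_{kk} = [rho(k) - sum_{j=1..k-1} phi_{k-1,j} rho(k-j)]
            / [1 - sum_{j=1..k-1} phi_{k-1,j} rho(j)],
  phi_{k,j} = phi_{k-1,j} - phi_{kk} phi_{k-1,k-j},  j = 1..k-1.
Step k = 1:
  phi_11 = rho(1) = 0.1876.
Step k = 2:
  phi_22 = [rho(2) - phi_11 rho(1)] / [1 - phi_11 rho(1)] = [-0.4347 - (0.1876)(0.1876)] / [1 - (0.1876)(0.1876)]
         = -0.46989376 / 0.96480624 = -0.487.
Therefore phi_{22} = -0.4870.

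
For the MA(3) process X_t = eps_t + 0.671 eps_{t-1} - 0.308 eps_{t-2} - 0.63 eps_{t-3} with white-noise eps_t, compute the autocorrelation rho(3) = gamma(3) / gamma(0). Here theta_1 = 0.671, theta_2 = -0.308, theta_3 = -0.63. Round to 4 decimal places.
\rho(3) = -0.3244

For an MA(q) process with theta_0 = 1, the autocovariance is
  gamma(k) = sigma^2 * sum_{i=0..q-k} theta_i * theta_{i+k},
and rho(k) = gamma(k) / gamma(0). Sigma^2 cancels.
  numerator   = (1)*(-0.63) = -0.63.
  denominator = (1)^2 + (0.671)^2 + (-0.308)^2 + (-0.63)^2 = 1.942005.
  rho(3) = -0.63 / 1.942005 = -0.3244.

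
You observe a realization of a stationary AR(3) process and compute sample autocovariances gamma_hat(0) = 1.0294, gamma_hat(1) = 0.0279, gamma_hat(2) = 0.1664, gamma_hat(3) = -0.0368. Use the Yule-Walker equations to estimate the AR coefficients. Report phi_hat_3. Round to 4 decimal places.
\hat\phi_{3} = -0.0450

The Yule-Walker equations for an AR(p) process read, in matrix form,
  Gamma_p phi = r_p,   with   (Gamma_p)_{ij} = gamma(|i - j|),
                       (r_p)_i = gamma(i),   i,j = 1..p.
Substitute the sample gammas (Toeplitz matrix and right-hand side of size 3):
  Gamma_p = [[1.0294, 0.0279, 0.1664], [0.0279, 1.0294, 0.0279], [0.1664, 0.0279, 1.0294]]
  r_p     = [0.0279, 0.1664, -0.0368]
Written out (R1..R3):
  (R1) 1.0294 phi_1 + 0.0279 phi_2 + 0.1664 phi_3 = 0.0279
  (R2) 0.0279 phi_1 + 1.0294 phi_2 + 0.0279 phi_3 = 0.1664
  (R3) 0.1664 phi_1 + 0.0279 phi_2 + 1.0294 phi_3 = -0.0368
Gaussian elimination:
  R2 <- R2 - (0.0279/1.0294) R1 = R2 - (0.027103) R1:  1.028644 phi_2 + 0.02339 phi_3 = 0.165644
  R3 <- R3 - (0.1664/1.0294) R1 = R3 - (0.161648) R1:  0.02339 phi_2 + 1.002502 phi_3 = -0.04131
  R3 <- R3 - (0.02339/1.028644) R2 = R3 - (0.022739) R2:  1.00197 phi_3 = -0.045076
Back-substitution:
  phi_hat_3 = -0.045076 / 1.00197 = -0.044988
  phi_hat_2 = (0.165644 - (0.02339)(-0.044988)) / 1.028644 = 0.162054
  phi_hat_1 = (0.0279 - (0.0279)(0.162054) - (0.1664)(-0.044988)) / 1.0294 = 0.029983
So phi_hat = [0.0300, 0.1621, -0.0450].
Therefore phi_hat_3 = -0.0450.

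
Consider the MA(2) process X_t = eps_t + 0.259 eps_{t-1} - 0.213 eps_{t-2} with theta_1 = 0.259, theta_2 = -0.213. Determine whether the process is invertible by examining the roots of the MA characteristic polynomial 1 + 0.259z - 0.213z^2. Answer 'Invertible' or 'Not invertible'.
\text{Invertible}

The MA(q) characteristic polynomial is P(z) = 1 + 0.259z - 0.213z^2.
Invertibility requires all roots to lie outside the unit circle, i.e. |z| > 1 for every root.
Set 1 + (0.259) z + (-0.213) z^2 = 0, i.e. a z^2 + b z + c = 0 with a = -0.213, b = 0.259, c = 1.
Discriminant D = b^2 - 4ac = (0.259)^2 - 4*(-0.213)*1 = 0.067081 - (-0.852) = 0.919081.
D >= 0, so the roots are real: z = (-b +/- sqrt(D)) / (2a) = (-0.259 +/- 0.958687) / (-0.426).
  z_1 = (-0.259 + 0.958687) / (-0.426) = -1.6425,   |z_1| = 1.6425.
  z_2 = (-0.259 - 0.958687) / (-0.426) = 2.8584,   |z_2| = 2.8584.
Moduli of all roots: 1.6425, 2.8584.
All moduli strictly greater than 1? Yes.
Verdict: Invertible.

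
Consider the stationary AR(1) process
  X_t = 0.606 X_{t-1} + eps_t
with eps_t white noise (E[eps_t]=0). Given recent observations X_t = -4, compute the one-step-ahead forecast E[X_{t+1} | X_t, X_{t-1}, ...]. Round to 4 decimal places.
E[X_{t+1} \mid \mathcal F_t] = -2.4240

For an AR(p) model X_t = c + sum_i phi_i X_{t-i} + eps_t, the
one-step-ahead conditional mean is
  E[X_{t+1} | X_t, ...] = c + sum_i phi_i X_{t+1-i}.
Substitute known values:
  E[X_{t+1} | ...] = (0.606) * (-4)
                   = -2.4240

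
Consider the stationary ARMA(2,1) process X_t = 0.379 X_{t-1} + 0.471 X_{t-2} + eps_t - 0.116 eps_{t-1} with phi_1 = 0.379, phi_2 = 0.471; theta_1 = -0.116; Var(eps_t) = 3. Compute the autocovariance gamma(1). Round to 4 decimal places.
\gamma(1) = 4.1503

Multiply the model equation by X_{t-k} and take expectations. With theta_0 = psi_0 = 1 and psi_j the MA(infinity) weights, this gives
  gamma(k) - sum_i phi_i gamma(k-i) = c_k,
  c_k = sigma^2 * sum_{j=k..q} theta_j psi_{j-k}   (c_k = 0 for k > q),
using gamma(-m) = gamma(m).
psi-weights needed (psi_j = theta_j + sum_i phi_i psi_{j-i}):
  psi_1 = theta_1 + phi_1 = -0.116 + (0.379) = 0.263
Right-hand sides:
  c_0 = sigma^2 (1 + theta_1 psi_1) = 3 * (1 + (-0.116)(0.263)) = 3 * 0.969492 = 2.908476
  c_1 = sigma^2 theta_1 = 3 * (-0.116) = -0.348
  c_2 = 0
Equations for k = 0, 1, 2 (AR order 2, c_2 = 0):
  (E0) gamma(0) = phi_1 gamma(1) + phi_2 gamma(2) + c_0
  (E1) gamma(1) = phi_1 gamma(0) + phi_2 gamma(1) + c_1
  (E2) gamma(2) = phi_1 gamma(1) + phi_2 gamma(0)
From (E1): gamma(1) = A gamma(0) + B with
  A = phi_1 / (1 - phi_2) = 0.379 / 0.529 = 0.716446,   B = c_1 / (1 - phi_2) = -0.348 / 0.529 = -0.657845.
Insert (E2) into (E0): gamma(0) (1 - phi_2^2) = phi_1 (1 + phi_2) gamma(1) + c_0.
  phi_1 (1 + phi_2) = (0.379)(1.471) = 0.557509,   1 - phi_2^2 = 0.778159.
Replace gamma(1) by A gamma(0) + B and collect gamma(0):
  gamma(0) [0.778159 - (0.557509)(0.716446)] = (0.557509)(-0.657845) + 2.908476
  gamma(0) * 0.378734 = 2.541721
  gamma(0) = 2.541721 / 0.378734 = 6.711102.
  gamma(1) = A gamma(0) + B = (0.716446)(6.711102) + (-0.657845) = 4.150298.
Therefore gamma(1) = 4.1503 (to 4 decimal places).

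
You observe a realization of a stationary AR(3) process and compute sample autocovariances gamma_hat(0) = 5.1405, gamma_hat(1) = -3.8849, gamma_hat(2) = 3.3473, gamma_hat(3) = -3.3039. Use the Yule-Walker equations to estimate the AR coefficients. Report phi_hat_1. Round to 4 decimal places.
\hat\phi_{1} = -0.5690

The Yule-Walker equations for an AR(p) process read, in matrix form,
  Gamma_p phi = r_p,   with   (Gamma_p)_{ij} = gamma(|i - j|),
                       (r_p)_i = gamma(i),   i,j = 1..p.
Substitute the sample gammas (Toeplitz matrix and right-hand side of size 3):
  Gamma_p = [[5.1405, -3.8849, 3.3473], [-3.8849, 5.1405, -3.8849], [3.3473, -3.8849, 5.1405]]
  r_p     = [-3.8849, 3.3473, -3.3039]
Written out (R1..R3):
  (R1) 5.1405 phi_1 - 3.8849 phi_2 + 3.3473 phi_3 = -3.8849
  (R2) -3.8849 phi_1 + 5.1405 phi_2 - 3.8849 phi_3 = 3.3473
  (R3) 3.3473 phi_1 - 3.8849 phi_2 + 5.1405 phi_3 = -3.3039
Gaussian elimination:
  R2 <- R2 - (-3.8849/5.1405) R1 = R2 - (-0.755744) R1:  2.204512 phi_2 - 1.355199 phi_3 = 0.411312
  R3 <- R3 - (3.3473/5.1405) R1 = R3 - (0.651162) R1:  -1.355199 phi_2 + 2.960864 phi_3 = -0.774199
  R3 <- R3 - (-1.355199/2.204512) R2 = R3 - (-0.614739) R2:  2.12777 phi_3 = -0.52135
Back-substitution:
  phi_hat_3 = -0.52135 / 2.12777 = -0.245022
  phi_hat_2 = (0.411312 - (-1.355199)(-0.245022)) / 2.204512 = 0.035953
  phi_hat_1 = (-3.8849 - (-3.8849)(0.035953) - (3.3473)(-0.245022)) / 5.1405 = -0.569024
So phi_hat = [-0.5690, 0.0360, -0.2450].
Therefore phi_hat_1 = -0.5690.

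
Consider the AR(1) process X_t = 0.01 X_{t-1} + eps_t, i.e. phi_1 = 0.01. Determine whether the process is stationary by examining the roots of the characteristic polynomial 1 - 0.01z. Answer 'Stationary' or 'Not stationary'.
\text{Stationary}

The AR(p) characteristic polynomial is P(z) = 1 - 0.01z.
Stationarity requires all roots to lie outside the unit circle, i.e. |z| > 1 for every root.
This is linear in z: 1 + (-0.01) z = 0  =>  z = -1/(-0.01) = 100,  |z| = 100.
Moduli of all roots: 100.0000.
All moduli strictly greater than 1? Yes.
Verdict: Stationary.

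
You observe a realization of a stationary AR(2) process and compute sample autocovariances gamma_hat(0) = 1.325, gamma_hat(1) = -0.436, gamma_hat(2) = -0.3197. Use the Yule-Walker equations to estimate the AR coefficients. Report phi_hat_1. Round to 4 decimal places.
\hat\phi_{1} = -0.4580

The Yule-Walker equations for an AR(p) process read, in matrix form,
  Gamma_p phi = r_p,   with   (Gamma_p)_{ij} = gamma(|i - j|),
                       (r_p)_i = gamma(i),   i,j = 1..p.
Substitute the sample gammas (Toeplitz matrix and right-hand side of size 2):
  Gamma_p = [[1.325, -0.436], [-0.436, 1.325]]
  r_p     = [-0.436, -0.3197]
Written out:
  1.325 phi_1 - 0.436 phi_2 = -0.436
  -0.436 phi_1 + 1.325 phi_2 = -0.3197
Solve by Cramer's rule:
  det = gamma(0)^2 - gamma(1)^2 = (1.325)^2 - (-0.436)^2 = 1.755625 - 0.190096 = 1.565529
  phi_hat_1 = [gamma(1) gamma(0) - gamma(1) gamma(2)] / det = [(-0.436)(1.325) - (-0.436)(-0.3197)] / 1.565529 = -0.7170892 / 1.565529 = -0.458
  phi_hat_2 = [gamma(0) gamma(2) - gamma(1)^2] / det = [(1.325)(-0.3197) - (-0.436)^2] / 1.565529 = -0.6136985 / 1.565529 = -0.392
So phi_hat = [-0.4580, -0.3920].
Therefore phi_hat_1 = -0.4580.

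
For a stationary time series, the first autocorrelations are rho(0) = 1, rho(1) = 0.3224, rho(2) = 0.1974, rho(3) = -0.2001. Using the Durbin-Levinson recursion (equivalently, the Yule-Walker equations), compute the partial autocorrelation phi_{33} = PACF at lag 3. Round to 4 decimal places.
\phi_{33} = -0.3280

The PACF at lag k is phi_{kk}, the last component of the solution
to the Yule-Walker system G_k phi = r_k where
  (G_k)_{ij} = rho(|i - j|), (r_k)_i = rho(i), i,j = 1..k.
Equivalently, Durbin-Levinson gives phi_{kk} iteratively:
  phi_{11} = rho(1)
  phi_{kk} = [rho(k) - sum_{j=1..k-1} phi_{k-1,j} rho(k-j)]
            / [1 - sum_{j=1..k-1} phi_{k-1,j} rho(j)],
  phi_{k,j} = phi_{k-1,j} - phi_{kk} phi_{k-1,k-j},  j = 1..k-1.
Step k = 1:
  phi_11 = rho(1) = 0.3224.
Step k = 2:
  phi_22 = [rho(2) - phi_11 rho(1)] / [1 - phi_11 rho(1)] = [0.1974 - (0.3224)(0.3224)] / [1 - (0.3224)(0.3224)]
         = 0.09345824 / 0.89605824 = 0.104299.
  Update: phi_21 = phi_11 - phi_22 phi_11 = 0.3224 - (0.104299)(0.3224) = 0.288774.
Step k = 3:
  phi_33 = [rho(3) - phi_21 rho(2) - phi_22 rho(1)] / [1 - phi_21 rho(1) - phi_22 rho(2)]
    numerator   = -0.2001 - (0.288774)(0.1974) - (0.104299)(0.3224) = -0.29073006
    denominator = 1 - (0.288774)(0.3224) - (0.104299)(0.1974) = 0.88631061
  phi_33 = -0.29073006 / 0.88631061 = -0.328.
Therefore phi_{33} = -0.3280.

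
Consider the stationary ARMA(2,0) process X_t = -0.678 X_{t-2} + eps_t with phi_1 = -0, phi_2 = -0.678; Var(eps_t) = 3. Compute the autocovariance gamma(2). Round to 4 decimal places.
\gamma(2) = -3.7645

Multiply the model equation by X_{t-k} and take expectations. With theta_0 = psi_0 = 1 and psi_j the MA(infinity) weights, this gives
  gamma(k) - sum_i phi_i gamma(k-i) = c_k,
  c_k = sigma^2 * sum_{j=k..q} theta_j psi_{j-k}   (c_k = 0 for k > q),
using gamma(-m) = gamma(m).
Pure AR (q = 0): c_0 = sigma^2 = 3, c_k = 0 for k >= 1.
Equations for k = 0, 1, 2 (AR order 2, c_2 = 0):
  (E0) gamma(0) = phi_1 gamma(1) + phi_2 gamma(2) + c_0
  (E1) gamma(1) = phi_1 gamma(0) + phi_2 gamma(1) + c_1
  (E2) gamma(2) = phi_1 gamma(1) + phi_2 gamma(0)
From (E1): gamma(1) = A gamma(0) + B with
  A = phi_1 / (1 - phi_2) = 0 / 1.678 = 0,   B = c_1 / (1 - phi_2) = 0 / 1.678 = 0.
Insert (E2) into (E0): gamma(0) (1 - phi_2^2) = phi_1 (1 + phi_2) gamma(1) + c_0.
  phi_1 (1 + phi_2) = (0)(0.322) = 0,   1 - phi_2^2 = 0.540316.
Replace gamma(1) by A gamma(0) + B and collect gamma(0):
  gamma(0) [0.540316 - (0)(0)] = c_0 = 3
  gamma(0) * 0.540316 = 3
  gamma(0) = 3 / 0.540316 = 5.552306.
  gamma(1) = A gamma(0) = (0)(5.552306) = 0.
  gamma(2) = phi_1 gamma(1) + phi_2 gamma(0) = (0)(0) + (-0.678)(5.552306) = -3.764464.
Therefore gamma(2) = -3.7645 (to 4 decimal places).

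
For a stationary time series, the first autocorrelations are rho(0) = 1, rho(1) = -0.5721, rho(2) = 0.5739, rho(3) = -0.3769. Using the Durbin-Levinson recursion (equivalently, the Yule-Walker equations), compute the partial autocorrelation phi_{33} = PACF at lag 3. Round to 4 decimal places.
\phi_{33} = 0.0701

The PACF at lag k is phi_{kk}, the last component of the solution
to the Yule-Walker system G_k phi = r_k where
  (G_k)_{ij} = rho(|i - j|), (r_k)_i = rho(i), i,j = 1..k.
Equivalently, Durbin-Levinson gives phi_{kk} iteratively:
  phi_{11} = rho(1)
  phi_{kk} = [rho(k) - sum_{j=1..k-1} phi_{k-1,j} rho(k-j)]
            / [1 - sum_{j=1..k-1} phi_{k-1,j} rho(j)],
  phi_{k,j} = phi_{k-1,j} - phi_{kk} phi_{k-1,k-j},  j = 1..k-1.
Step k = 1:
  phi_11 = rho(1) = -0.5721.
Step k = 2:
  phi_22 = [rho(2) - phi_11 rho(1)] / [1 - phi_11 rho(1)] = [0.5739 - (-0.5721)(-0.5721)] / [1 - (-0.5721)(-0.5721)]
         = 0.24660159 / 0.67270159 = 0.366584.
  Update: phi_21 = phi_11 - phi_22 phi_11 = -0.5721 - (0.366584)(-0.5721) = -0.362377.
Step k = 3:
  phi_33 = [rho(3) - phi_21 rho(2) - phi_22 rho(1)] / [1 - phi_21 rho(1) - phi_22 rho(2)]
    numerator   = -0.3769 - (-0.362377)(0.5739) - (0.366584)(-0.5721) = 0.04079102
    denominator = 1 - (-0.362377)(-0.5721) - (0.366584)(0.5739) = 0.58230141
  phi_33 = 0.04079102 / 0.58230141 = 0.0701.
Therefore phi_{33} = 0.0701.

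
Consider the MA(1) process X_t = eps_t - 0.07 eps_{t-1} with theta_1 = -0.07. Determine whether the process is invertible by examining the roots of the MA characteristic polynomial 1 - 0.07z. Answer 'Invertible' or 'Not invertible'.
\text{Invertible}

The MA(q) characteristic polynomial is P(z) = 1 - 0.07z.
Invertibility requires all roots to lie outside the unit circle, i.e. |z| > 1 for every root.
This is linear in z: 1 + (-0.07) z = 0  =>  z = -1/(-0.07) = 14.285714,  |z| = 14.285714.
Moduli of all roots: 14.2857.
All moduli strictly greater than 1? Yes.
Verdict: Invertible.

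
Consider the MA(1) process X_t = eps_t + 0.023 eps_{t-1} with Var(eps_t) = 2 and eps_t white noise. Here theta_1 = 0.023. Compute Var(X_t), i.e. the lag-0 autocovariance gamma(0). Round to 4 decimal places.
\gamma(0) = 2.0011

For an MA(q) process X_t = eps_t + sum_i theta_i eps_{t-i} with
Var(eps_t) = sigma^2, the variance is
  gamma(0) = sigma^2 * (1 + sum_i theta_i^2).
  sum_i theta_i^2 = (0.023)^2 = 0.000529.
  gamma(0) = 2 * (1 + 0.000529) = 2 * 1.000529 = 2.001058, which rounds to 2.0011.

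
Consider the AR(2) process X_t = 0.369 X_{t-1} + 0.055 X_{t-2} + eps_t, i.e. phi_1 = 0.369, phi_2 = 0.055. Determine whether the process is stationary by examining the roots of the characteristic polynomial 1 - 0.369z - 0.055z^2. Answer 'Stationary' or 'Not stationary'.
\text{Stationary}

The AR(p) characteristic polynomial is P(z) = 1 - 0.369z - 0.055z^2.
Stationarity requires all roots to lie outside the unit circle, i.e. |z| > 1 for every root.
Set 1 + (-0.369) z + (-0.055) z^2 = 0, i.e. a z^2 + b z + c = 0 with a = -0.055, b = -0.369, c = 1.
Discriminant D = b^2 - 4ac = (-0.369)^2 - 4*(-0.055)*1 = 0.136161 - (-0.22) = 0.356161.
D >= 0, so the roots are real: z = (-b +/- sqrt(D)) / (2a) = (0.369 +/- 0.596792) / (-0.11).
  z_1 = (0.369 + 0.596792) / (-0.11) = -8.7799,   |z_1| = 8.7799.
  z_2 = (0.369 - 0.596792) / (-0.11) = 2.0708,   |z_2| = 2.0708.
Moduli of all roots: 8.7799, 2.0708.
All moduli strictly greater than 1? Yes.
Verdict: Stationary.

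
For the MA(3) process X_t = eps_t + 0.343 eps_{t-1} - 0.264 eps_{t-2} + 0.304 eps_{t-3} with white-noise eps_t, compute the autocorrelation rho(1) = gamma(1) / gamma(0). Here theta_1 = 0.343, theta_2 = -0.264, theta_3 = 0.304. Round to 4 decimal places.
\rho(1) = 0.1346

For an MA(q) process with theta_0 = 1, the autocovariance is
  gamma(k) = sigma^2 * sum_{i=0..q-k} theta_i * theta_{i+k},
and rho(k) = gamma(k) / gamma(0). Sigma^2 cancels.
  numerator   = (1)*(0.343) + (0.343)*(-0.264) + (-0.264)*(0.304) = 0.172192.
  denominator = (1)^2 + (0.343)^2 + (-0.264)^2 + (0.304)^2 = 1.279761.
  rho(1) = 0.172192 / 1.279761 = 0.1346.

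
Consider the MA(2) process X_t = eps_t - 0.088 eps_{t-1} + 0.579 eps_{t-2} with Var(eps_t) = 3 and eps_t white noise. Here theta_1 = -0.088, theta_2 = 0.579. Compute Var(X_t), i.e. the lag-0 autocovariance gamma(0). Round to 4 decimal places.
\gamma(0) = 4.0290

For an MA(q) process X_t = eps_t + sum_i theta_i eps_{t-i} with
Var(eps_t) = sigma^2, the variance is
  gamma(0) = sigma^2 * (1 + sum_i theta_i^2).
  sum_i theta_i^2 = (-0.088)^2 + (0.579)^2 = 0.007744 + 0.335241 = 0.342985.
  gamma(0) = 3 * (1 + 0.342985) = 3 * 1.342985 = 4.028955, which rounds to 4.0290.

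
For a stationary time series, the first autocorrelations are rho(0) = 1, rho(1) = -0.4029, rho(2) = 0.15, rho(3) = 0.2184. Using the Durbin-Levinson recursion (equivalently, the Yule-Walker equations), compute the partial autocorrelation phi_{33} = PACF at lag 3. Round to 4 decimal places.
\phi_{33} = 0.3269

The PACF at lag k is phi_{kk}, the last component of the solution
to the Yule-Walker system G_k phi = r_k where
  (G_k)_{ij} = rho(|i - j|), (r_k)_i = rho(i), i,j = 1..k.
Equivalently, Durbin-Levinson gives phi_{kk} iteratively:
  phi_{11} = rho(1)
  phi_{kk} = [rho(k) - sum_{j=1..k-1} phi_{k-1,j} rho(k-j)]
            / [1 - sum_{j=1..k-1} phi_{k-1,j} rho(j)],
  phi_{k,j} = phi_{k-1,j} - phi_{kk} phi_{k-1,k-j},  j = 1..k-1.
Step k = 1:
  phi_11 = rho(1) = -0.4029.
Step k = 2:
  phi_22 = [rho(2) - phi_11 rho(1)] / [1 - phi_11 rho(1)] = [0.15 - (-0.4029)(-0.4029)] / [1 - (-0.4029)(-0.4029)]
         = -0.01232841 / 0.83767159 = -0.014717.
  Update: phi_21 = phi_11 - phi_22 phi_11 = -0.4029 - (-0.014717)(-0.4029) = -0.40883.
Step k = 3:
  phi_33 = [rho(3) - phi_21 rho(2) - phi_22 rho(1)] / [1 - phi_21 rho(1) - phi_22 rho(2)]
    numerator   = 0.2184 - (-0.40883)(0.15) - (-0.014717)(-0.4029) = 0.27379478
    denominator = 1 - (-0.40883)(-0.4029) - (-0.014717)(0.15) = 0.83749015
  phi_33 = 0.27379478 / 0.83749015 = 0.3269.
Therefore phi_{33} = 0.3269.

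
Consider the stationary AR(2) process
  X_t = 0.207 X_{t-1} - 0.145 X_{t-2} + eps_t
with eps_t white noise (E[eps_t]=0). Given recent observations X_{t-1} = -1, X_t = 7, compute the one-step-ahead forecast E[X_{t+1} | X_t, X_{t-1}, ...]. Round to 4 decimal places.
E[X_{t+1} \mid \mathcal F_t] = 1.5940

For an AR(p) model X_t = c + sum_i phi_i X_{t-i} + eps_t, the
one-step-ahead conditional mean is
  E[X_{t+1} | X_t, ...] = c + sum_i phi_i X_{t+1-i}.
Substitute known values:
  E[X_{t+1} | ...] = (0.207) * (7) + (-0.145) * (-1)
                   = 1.5940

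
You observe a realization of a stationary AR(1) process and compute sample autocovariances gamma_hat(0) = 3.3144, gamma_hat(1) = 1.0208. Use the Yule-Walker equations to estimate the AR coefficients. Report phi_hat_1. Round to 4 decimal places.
\hat\phi_{1} = 0.3080

The Yule-Walker equations for an AR(p) process read, in matrix form,
  Gamma_p phi = r_p,   with   (Gamma_p)_{ij} = gamma(|i - j|),
                       (r_p)_i = gamma(i),   i,j = 1..p.
Substitute the sample gammas (Toeplitz matrix and right-hand side of size 1):
  Gamma_p = [[3.3144]]
  r_p     = [1.0208]
With p = 1 this is the single equation gamma(0) phi_1 = gamma(1):
  phi_hat_1 = gamma(1) / gamma(0) = 1.0208 / 3.3144 = 0.3080.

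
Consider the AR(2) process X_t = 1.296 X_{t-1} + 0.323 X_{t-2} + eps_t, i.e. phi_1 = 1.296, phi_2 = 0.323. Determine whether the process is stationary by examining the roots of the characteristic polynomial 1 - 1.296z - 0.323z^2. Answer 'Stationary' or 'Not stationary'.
\text{Not stationary}

The AR(p) characteristic polynomial is P(z) = 1 - 1.296z - 0.323z^2.
Stationarity requires all roots to lie outside the unit circle, i.e. |z| > 1 for every root.
Set 1 + (-1.296) z + (-0.323) z^2 = 0, i.e. a z^2 + b z + c = 0 with a = -0.323, b = -1.296, c = 1.
Discriminant D = b^2 - 4ac = (-1.296)^2 - 4*(-0.323)*1 = 1.679616 - (-1.292) = 2.971616.
D >= 0, so the roots are real: z = (-b +/- sqrt(D)) / (2a) = (1.296 +/- 1.723838) / (-0.646).
  z_1 = (1.296 + 1.723838) / (-0.646) = -4.6747,   |z_1| = 4.6747.
  z_2 = (1.296 - 1.723838) / (-0.646) = 0.6623,   |z_2| = 0.6623.
Moduli of all roots: 4.6747, 0.6623.
All moduli strictly greater than 1? No.
Verdict: Not stationary.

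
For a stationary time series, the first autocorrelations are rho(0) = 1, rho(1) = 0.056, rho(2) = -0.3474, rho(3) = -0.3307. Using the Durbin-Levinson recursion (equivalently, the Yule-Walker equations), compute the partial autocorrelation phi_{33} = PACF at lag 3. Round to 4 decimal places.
\phi_{33} = -0.3259

The PACF at lag k is phi_{kk}, the last component of the solution
to the Yule-Walker system G_k phi = r_k where
  (G_k)_{ij} = rho(|i - j|), (r_k)_i = rho(i), i,j = 1..k.
Equivalently, Durbin-Levinson gives phi_{kk} iteratively:
  phi_{11} = rho(1)
  phi_{kk} = [rho(k) - sum_{j=1..k-1} phi_{k-1,j} rho(k-j)]
            / [1 - sum_{j=1..k-1} phi_{k-1,j} rho(j)],
  phi_{k,j} = phi_{k-1,j} - phi_{kk} phi_{k-1,k-j},  j = 1..k-1.
Step k = 1:
  phi_11 = rho(1) = 0.056.
Step k = 2:
  phi_22 = [rho(2) - phi_11 rho(1)] / [1 - phi_11 rho(1)] = [-0.3474 - (0.056)(0.056)] / [1 - (0.056)(0.056)]
         = -0.350536 / 0.996864 = -0.351639.
  Update: phi_21 = phi_11 - phi_22 phi_11 = 0.056 - (-0.351639)(0.056) = 0.075692.
Step k = 3:
  phi_33 = [rho(3) - phi_21 rho(2) - phi_22 rho(1)] / [1 - phi_21 rho(1) - phi_22 rho(2)]
    numerator   = -0.3307 - (0.075692)(-0.3474) - (-0.351639)(0.056) = -0.28471291
    denominator = 1 - (0.075692)(0.056) - (-0.351639)(-0.3474) = 0.87360196
  phi_33 = -0.28471291 / 0.87360196 = -0.3259.
Therefore phi_{33} = -0.3259.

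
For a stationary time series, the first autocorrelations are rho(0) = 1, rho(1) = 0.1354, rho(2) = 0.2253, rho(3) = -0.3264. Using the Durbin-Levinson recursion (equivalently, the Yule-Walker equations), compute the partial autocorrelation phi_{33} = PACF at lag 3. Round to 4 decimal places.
\phi_{33} = -0.4041

The PACF at lag k is phi_{kk}, the last component of the solution
to the Yule-Walker system G_k phi = r_k where
  (G_k)_{ij} = rho(|i - j|), (r_k)_i = rho(i), i,j = 1..k.
Equivalently, Durbin-Levinson gives phi_{kk} iteratively:
  phi_{11} = rho(1)
  phi_{kk} = [rho(k) - sum_{j=1..k-1} phi_{k-1,j} rho(k-j)]
            / [1 - sum_{j=1..k-1} phi_{k-1,j} rho(j)],
  phi_{k,j} = phi_{k-1,j} - phi_{kk} phi_{k-1,k-j},  j = 1..k-1.
Step k = 1:
  phi_11 = rho(1) = 0.1354.
Step k = 2:
  phi_22 = [rho(2) - phi_11 rho(1)] / [1 - phi_11 rho(1)] = [0.2253 - (0.1354)(0.1354)] / [1 - (0.1354)(0.1354)]
         = 0.20696684 / 0.98166684 = 0.210832.
  Update: phi_21 = phi_11 - phi_22 phi_11 = 0.1354 - (0.210832)(0.1354) = 0.106853.
Step k = 3:
  phi_33 = [rho(3) - phi_21 rho(2) - phi_22 rho(1)] / [1 - phi_21 rho(1) - phi_22 rho(2)]
    numerator   = -0.3264 - (0.106853)(0.2253) - (0.210832)(0.1354) = -0.37902072
    denominator = 1 - (0.106853)(0.1354) - (0.210832)(0.2253) = 0.9380316
  phi_33 = -0.37902072 / 0.9380316 = -0.4041.
Therefore phi_{33} = -0.4041.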